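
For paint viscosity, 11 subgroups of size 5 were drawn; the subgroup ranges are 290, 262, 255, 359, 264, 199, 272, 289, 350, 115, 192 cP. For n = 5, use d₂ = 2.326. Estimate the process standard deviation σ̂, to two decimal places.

R̄ = (290 + 262 + 255 + 359 + 264 + 199 + 272 + 289 + 350 + 115 + 192) / 11 = 258.8182
σ̂ = R̄ / d₂ = 258.8182 / 2.326 = 111.2718

111.27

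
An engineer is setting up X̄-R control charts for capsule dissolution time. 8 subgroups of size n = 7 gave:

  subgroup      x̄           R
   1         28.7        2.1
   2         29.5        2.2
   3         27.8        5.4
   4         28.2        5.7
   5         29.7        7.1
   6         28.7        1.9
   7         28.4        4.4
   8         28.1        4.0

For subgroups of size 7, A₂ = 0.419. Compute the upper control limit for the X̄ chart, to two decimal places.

X̄̄ = (28.7 + 29.5 + 27.8 + 28.2 + 29.7 + 28.7 + 28.4 + 28.1) / 8 = 229.1000 / 8 = 28.6375
R̄ = (2.1 + 2.2 + 5.4 + 5.7 + 7.1 + 1.9 + 4.4 + 4.0) / 8 = 32.8000 / 8 = 4.1000
UCL = X̄̄ + A₂·R̄ = 28.6375 + 0.419 × 4.1000 = 30.3554

30.36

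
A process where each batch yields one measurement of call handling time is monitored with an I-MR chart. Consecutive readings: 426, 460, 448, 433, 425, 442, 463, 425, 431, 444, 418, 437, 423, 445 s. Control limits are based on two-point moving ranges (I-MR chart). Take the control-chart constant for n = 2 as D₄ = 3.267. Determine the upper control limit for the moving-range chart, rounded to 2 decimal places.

Moving ranges: 34, 12, 15, 8, 17, 21, 38, 6, 13, 26, 19, 14, 22; M̄R̄ = 245.0000 / 13 = 18.8462
UCL_MR = D₄·M̄R̄ = 3.267 × 18.8462 = 61.5704

61.57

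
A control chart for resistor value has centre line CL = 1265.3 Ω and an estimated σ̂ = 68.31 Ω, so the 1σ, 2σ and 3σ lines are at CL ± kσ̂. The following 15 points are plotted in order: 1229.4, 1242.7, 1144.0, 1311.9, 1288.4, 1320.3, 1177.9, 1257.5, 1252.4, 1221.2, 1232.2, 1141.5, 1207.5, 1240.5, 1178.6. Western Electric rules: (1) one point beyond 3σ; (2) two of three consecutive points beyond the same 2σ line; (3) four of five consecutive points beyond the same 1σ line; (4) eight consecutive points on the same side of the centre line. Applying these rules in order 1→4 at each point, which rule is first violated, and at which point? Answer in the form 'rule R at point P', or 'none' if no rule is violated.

rule 4 at point 14

Zone of each point (C = within 1σ̂, B = 1σ̂–2σ̂, A = 2σ̂–3σ̂, * = beyond 3σ̂; sign = side of CL): 1:-C, 2:-C, 3:-B, 4:+C, 5:+C, 6:+C, 7:-B, 8:-C, 9:-C, 10:-C, 11:-C, 12:-B, 13:-C, 14:-C, 15:-B
Rule 4 (eight consecutive points on the same side of the centre line) is satisfied at point 14.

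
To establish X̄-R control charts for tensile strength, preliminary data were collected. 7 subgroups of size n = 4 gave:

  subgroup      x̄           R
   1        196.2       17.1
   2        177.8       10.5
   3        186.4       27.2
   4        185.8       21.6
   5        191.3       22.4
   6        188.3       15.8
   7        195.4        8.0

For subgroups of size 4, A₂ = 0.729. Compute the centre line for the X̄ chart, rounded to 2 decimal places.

X̄̄ = (196.2 + 177.8 + 186.4 + 185.8 + 191.3 + 188.3 + 195.4) / 7 = 1321.2000 / 7 = 188.7429
CL = X̄̄ = 188.7429

188.74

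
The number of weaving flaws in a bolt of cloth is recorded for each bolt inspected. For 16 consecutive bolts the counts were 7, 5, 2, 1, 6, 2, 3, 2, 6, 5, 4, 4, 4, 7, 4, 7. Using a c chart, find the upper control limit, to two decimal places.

c̄ = (7 + 5 + 2 + 1 + 6 + 2 + 3 + 2 + 6 + 5 + 4 + 4 + 4 + 7 + 4 + 7) / 16 = 69 / 16 = 4.3125
UCL = c̄ + 3√c̄ = 4.3125 + 3 × √4.3125 = 4.3125 + 3 × 2.0767 = 10.5425

10.54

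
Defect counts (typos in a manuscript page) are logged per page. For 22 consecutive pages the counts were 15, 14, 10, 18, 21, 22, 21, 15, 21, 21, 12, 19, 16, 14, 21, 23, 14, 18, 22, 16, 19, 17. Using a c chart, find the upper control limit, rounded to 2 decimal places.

c̄ = (15 + 14 + 10 + 18 + 21 + 22 + 21 + 15 + 21 + 21 + 12 + 19 + 16 + 14 + 21 + 23 + 14 + 18 + 22 + 16 + 19 + 17) / 22 = 389 / 22 = 17.6818
UCL = c̄ + 3√c̄ = 17.6818 + 3 × √17.6818 = 17.6818 + 3 × 4.2050 = 30.2967

30.30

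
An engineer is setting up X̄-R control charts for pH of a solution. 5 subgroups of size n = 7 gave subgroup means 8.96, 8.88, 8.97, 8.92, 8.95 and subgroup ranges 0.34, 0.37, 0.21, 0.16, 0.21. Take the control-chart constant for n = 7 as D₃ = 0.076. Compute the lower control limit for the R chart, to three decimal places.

0.020

R̄ = (0.34 + 0.37 + 0.21 + 0.16 + 0.21) / 5 = 1.2900 / 5 = 0.2580
LCL_R = D₃·R̄ = 0.076 × 0.2580 = 0.0196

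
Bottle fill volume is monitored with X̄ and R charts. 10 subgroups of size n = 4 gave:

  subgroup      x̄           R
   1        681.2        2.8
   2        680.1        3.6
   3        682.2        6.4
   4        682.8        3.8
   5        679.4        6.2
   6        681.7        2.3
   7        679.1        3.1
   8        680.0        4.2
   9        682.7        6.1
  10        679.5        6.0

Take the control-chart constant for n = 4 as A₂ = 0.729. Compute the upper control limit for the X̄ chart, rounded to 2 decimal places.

684.11

X̄̄ = (681.2 + 680.1 + 682.2 + 682.8 + 679.4 + 681.7 + 679.1 + 680.0 + 682.7 + 679.5) / 10 = 6808.7000 / 10 = 680.8700
R̄ = (2.8 + 3.6 + 6.4 + 3.8 + 6.2 + 2.3 + 3.1 + 4.2 + 6.1 + 6.0) / 10 = 44.5000 / 10 = 4.4500
UCL = X̄̄ + A₂·R̄ = 680.8700 + 0.729 × 4.4500 = 684.1141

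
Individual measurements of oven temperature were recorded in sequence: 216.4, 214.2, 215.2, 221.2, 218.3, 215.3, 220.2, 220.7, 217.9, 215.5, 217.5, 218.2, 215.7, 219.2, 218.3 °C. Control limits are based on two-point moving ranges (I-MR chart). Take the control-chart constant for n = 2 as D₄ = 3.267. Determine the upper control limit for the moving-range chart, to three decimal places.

8.238

Moving ranges: 2.2, 1.0, 6.0, 2.9, 3.0, 4.9, 0.5, 2.8, 2.4, 2.0, 0.7, 2.5, 3.5, 0.9; M̄R̄ = 35.3000 / 14 = 2.5214
UCL_MR = D₄·M̄R̄ = 3.267 × 2.5214 = 8.2375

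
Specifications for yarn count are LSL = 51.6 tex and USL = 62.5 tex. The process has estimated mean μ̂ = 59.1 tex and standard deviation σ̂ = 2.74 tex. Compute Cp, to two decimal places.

0.66

Cp = (USL − LSL) / (6σ̂) = (62.5 − 51.6) / (6 × 2.74) = 10.9000 / 16.4400 = 0.6630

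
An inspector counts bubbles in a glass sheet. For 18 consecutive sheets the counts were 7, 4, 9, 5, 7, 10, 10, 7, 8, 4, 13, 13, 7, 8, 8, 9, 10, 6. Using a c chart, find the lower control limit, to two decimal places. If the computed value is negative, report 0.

c̄ = (7 + 4 + 9 + 5 + 7 + 10 + 10 + 7 + 8 + 4 + 13 + 13 + 7 + 8 + 8 + 9 + 10 + 6) / 18 = 145 / 18 = 8.0556
LCL = c̄ − 3√c̄ = 8.0556 − 3 × 2.8382 = -0.4591 → 0 (cannot be negative)

0.00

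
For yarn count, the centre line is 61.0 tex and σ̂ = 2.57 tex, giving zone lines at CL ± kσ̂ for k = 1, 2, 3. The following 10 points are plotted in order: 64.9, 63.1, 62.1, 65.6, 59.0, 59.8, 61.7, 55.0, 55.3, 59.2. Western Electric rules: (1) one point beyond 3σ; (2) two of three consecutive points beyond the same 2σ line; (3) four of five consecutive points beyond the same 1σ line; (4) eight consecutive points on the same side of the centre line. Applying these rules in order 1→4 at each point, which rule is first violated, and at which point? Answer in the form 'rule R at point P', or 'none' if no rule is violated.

rule 2 at point 9

Zone of each point (C = within 1σ̂, B = 1σ̂–2σ̂, A = 2σ̂–3σ̂, * = beyond 3σ̂; sign = side of CL): 1:+B, 2:+C, 3:+C, 4:+B, 5:-C, 6:-C, 7:+C, 8:-A, 9:-A, 10:-C
Rule 2 (two of three consecutive points beyond the same 2σ limit) is satisfied at point 9.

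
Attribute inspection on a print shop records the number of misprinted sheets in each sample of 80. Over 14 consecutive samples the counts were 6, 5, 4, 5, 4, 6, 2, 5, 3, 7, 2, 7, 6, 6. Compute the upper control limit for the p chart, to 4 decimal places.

p̄ = Σdᵢ / (k·n) = 68 / (14 × 80) = 0.06071
UCL = p̄ + 3·√(p̄(1−p̄)/n) = 0.06071 + 3 × √(0.06071×0.93929/80) = 0.06071 + 3 × 0.02670 = 0.14081

0.1408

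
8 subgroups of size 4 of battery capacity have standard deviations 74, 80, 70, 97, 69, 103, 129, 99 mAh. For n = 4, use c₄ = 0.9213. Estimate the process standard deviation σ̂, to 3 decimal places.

97.824

s̄ = (74 + 80 + 70 + 97 + 69 + 103 + 129 + 99) / 8 = 90.1250
σ̂ = s̄ / c₄ = 90.1250 / 0.9213 = 97.8237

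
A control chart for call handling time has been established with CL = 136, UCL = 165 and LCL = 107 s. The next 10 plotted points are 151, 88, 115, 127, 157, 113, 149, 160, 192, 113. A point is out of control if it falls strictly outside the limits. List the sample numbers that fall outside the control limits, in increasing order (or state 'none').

2, 9

Compare each point to [107, 165]: sample 2 = 88 < LCL; sample 9 = 192 > UCL.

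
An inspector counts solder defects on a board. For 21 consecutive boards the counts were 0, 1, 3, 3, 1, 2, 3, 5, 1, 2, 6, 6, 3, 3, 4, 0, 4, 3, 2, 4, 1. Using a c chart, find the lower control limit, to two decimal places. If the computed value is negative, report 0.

c̄ = (0 + 1 + 3 + 3 + 1 + 2 + 3 + 5 + 1 + 2 + 6 + 6 + 3 + 3 + 4 + 0 + 4 + 3 + 2 + 4 + 1) / 21 = 57 / 21 = 2.7143
LCL = c̄ − 3√c̄ = 2.7143 − 3 × 1.6475 = -2.2282 → 0 (cannot be negative)

0.00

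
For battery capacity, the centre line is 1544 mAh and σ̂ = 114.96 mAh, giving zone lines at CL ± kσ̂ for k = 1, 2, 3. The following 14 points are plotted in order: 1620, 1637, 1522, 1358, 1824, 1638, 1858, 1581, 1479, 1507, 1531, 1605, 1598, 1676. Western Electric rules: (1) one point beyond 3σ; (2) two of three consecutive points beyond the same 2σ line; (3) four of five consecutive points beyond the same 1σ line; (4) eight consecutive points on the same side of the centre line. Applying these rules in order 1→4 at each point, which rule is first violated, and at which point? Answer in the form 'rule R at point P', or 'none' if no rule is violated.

Zone of each point (C = within 1σ̂, B = 1σ̂–2σ̂, A = 2σ̂–3σ̂, * = beyond 3σ̂; sign = side of CL): 1:+C, 2:+C, 3:-C, 4:-B, 5:+A, 6:+C, 7:+A, 8:+C, 9:-C, 10:-C, 11:-C, 12:+C, 13:+C, 14:+B
Rule 2 (two of three consecutive points beyond the same 2σ limit) is satisfied at point 7.

rule 2 at point 7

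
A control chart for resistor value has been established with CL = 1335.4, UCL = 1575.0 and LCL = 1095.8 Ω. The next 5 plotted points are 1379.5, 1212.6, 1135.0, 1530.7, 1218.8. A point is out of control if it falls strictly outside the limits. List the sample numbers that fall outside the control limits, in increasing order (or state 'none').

All 5 points lie within [1095.8, 1575.0].

none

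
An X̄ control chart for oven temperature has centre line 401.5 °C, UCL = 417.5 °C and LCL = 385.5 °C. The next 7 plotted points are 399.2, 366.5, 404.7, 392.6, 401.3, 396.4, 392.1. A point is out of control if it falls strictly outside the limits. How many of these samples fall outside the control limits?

1

Compare each point to [385.5, 417.5]: sample 2 = 366.5 < LCL.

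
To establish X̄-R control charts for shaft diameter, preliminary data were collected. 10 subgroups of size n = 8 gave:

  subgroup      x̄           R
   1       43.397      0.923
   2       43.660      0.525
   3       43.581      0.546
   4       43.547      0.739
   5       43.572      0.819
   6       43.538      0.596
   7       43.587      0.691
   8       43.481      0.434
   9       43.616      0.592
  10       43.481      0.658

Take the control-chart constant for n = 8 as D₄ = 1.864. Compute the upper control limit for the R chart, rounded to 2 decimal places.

R̄ = (0.923 + 0.525 + 0.546 + 0.739 + 0.819 + 0.596 + 0.691 + 0.434 + 0.592 + 0.658) / 10 = 6.5230 / 10 = 0.6523
UCL_R = D₄·R̄ = 1.864 × 0.6523 = 1.2159

1.22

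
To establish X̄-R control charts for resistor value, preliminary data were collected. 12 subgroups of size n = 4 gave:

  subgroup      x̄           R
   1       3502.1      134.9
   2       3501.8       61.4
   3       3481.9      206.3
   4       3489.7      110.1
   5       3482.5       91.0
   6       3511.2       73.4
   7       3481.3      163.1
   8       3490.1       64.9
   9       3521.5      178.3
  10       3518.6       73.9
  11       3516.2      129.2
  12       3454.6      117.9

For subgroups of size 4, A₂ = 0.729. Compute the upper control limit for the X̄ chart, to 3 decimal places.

X̄̄ = (3502.1 + 3501.8 + 3481.9 + 3489.7 + 3482.5 + 3511.2 + 3481.3 + 3490.1 + 3521.5 + 3518.6 + 3516.2 + 3454.6) / 12 = 41951.5000 / 12 = 3495.9583
R̄ = (134.9 + 61.4 + 206.3 + 110.1 + 91.0 + 73.4 + 163.1 + 64.9 + 178.3 + 73.9 + 129.2 + 117.9) / 12 = 1404.4000 / 12 = 117.0333
UCL = X̄̄ + A₂·R̄ = 3495.9583 + 0.729 × 117.0333 = 3581.2756

3581.276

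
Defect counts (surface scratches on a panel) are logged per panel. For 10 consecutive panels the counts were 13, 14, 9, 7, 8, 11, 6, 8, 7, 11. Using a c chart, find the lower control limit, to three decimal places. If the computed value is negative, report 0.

c̄ = (13 + 14 + 9 + 7 + 8 + 11 + 6 + 8 + 7 + 11) / 10 = 94 / 10 = 9.4000
LCL = c̄ − 3√c̄ = 9.4000 − 3 × 3.0659 = 0.2022

0.202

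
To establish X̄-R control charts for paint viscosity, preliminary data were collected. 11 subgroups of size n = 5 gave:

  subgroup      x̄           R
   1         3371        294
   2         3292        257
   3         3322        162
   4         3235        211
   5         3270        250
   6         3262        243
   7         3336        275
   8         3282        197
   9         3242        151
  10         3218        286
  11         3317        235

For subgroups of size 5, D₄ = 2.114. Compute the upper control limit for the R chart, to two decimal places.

R̄ = (294 + 257 + 162 + 211 + 250 + 243 + 275 + 197 + 151 + 286 + 235) / 11 = 2561.0000 / 11 = 232.8182
UCL_R = D₄·R̄ = 2.114 × 232.8182 = 492.1776

492.18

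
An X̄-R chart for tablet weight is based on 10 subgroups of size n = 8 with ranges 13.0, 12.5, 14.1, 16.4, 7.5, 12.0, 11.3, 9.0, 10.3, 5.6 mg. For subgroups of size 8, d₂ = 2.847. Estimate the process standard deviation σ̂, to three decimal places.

R̄ = (13.0 + 12.5 + 14.1 + 16.4 + 7.5 + 12.0 + 11.3 + 9.0 + 10.3 + 5.6) / 10 = 11.1700
σ̂ = R̄ / d₂ = 11.1700 / 2.847 = 3.9234

3.923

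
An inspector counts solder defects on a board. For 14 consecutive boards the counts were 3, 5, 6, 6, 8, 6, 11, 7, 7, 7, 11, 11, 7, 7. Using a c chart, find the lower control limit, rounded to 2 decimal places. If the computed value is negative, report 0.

0.00

c̄ = (3 + 5 + 6 + 6 + 8 + 6 + 11 + 7 + 7 + 7 + 11 + 11 + 7 + 7) / 14 = 102 / 14 = 7.2857
LCL = c̄ − 3√c̄ = 7.2857 − 3 × 2.6992 = -0.8119 → 0 (cannot be negative)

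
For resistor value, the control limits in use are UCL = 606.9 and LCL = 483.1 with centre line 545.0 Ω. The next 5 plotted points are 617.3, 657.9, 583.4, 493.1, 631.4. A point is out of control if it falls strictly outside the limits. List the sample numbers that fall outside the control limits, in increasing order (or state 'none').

1, 2, 5

Compare each point to [483.1, 606.9]: sample 1 = 617.3 > UCL; sample 2 = 657.9 > UCL; sample 5 = 631.4 > UCL.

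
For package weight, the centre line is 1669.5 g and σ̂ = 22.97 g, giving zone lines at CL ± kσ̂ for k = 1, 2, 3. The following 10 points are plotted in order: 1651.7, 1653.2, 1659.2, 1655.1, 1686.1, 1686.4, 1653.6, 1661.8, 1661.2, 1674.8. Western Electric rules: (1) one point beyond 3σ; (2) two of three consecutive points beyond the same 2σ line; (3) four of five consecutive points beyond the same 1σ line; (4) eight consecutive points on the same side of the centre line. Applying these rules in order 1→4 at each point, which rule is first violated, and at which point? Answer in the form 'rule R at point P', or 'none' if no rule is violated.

none

Zone of each point (C = within 1σ̂, B = 1σ̂–2σ̂, A = 2σ̂–3σ̂, * = beyond 3σ̂; sign = side of CL): 1:-C, 2:-C, 3:-C, 4:-C, 5:+C, 6:+C, 7:-C, 8:-C, 9:-C, 10:+C
No rule fires across all 10 points.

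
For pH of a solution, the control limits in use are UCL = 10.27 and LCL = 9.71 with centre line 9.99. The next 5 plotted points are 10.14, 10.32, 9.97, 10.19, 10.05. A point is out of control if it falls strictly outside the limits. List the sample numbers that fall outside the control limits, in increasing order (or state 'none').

2

Compare each point to [9.71, 10.27]: sample 2 = 10.32 > UCL.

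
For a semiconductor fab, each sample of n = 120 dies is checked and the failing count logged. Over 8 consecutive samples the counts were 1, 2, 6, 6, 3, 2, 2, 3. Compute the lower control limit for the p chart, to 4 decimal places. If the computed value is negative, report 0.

p̄ = Σdᵢ / (k·n) = 25 / (8 × 120) = 0.02604
LCL = p̄ − 3·√(p̄(1−p̄)/n) = 0.02604 − 3 × 0.01454 = -0.01757 → 0 (negative, so LCL = 0)

0.0000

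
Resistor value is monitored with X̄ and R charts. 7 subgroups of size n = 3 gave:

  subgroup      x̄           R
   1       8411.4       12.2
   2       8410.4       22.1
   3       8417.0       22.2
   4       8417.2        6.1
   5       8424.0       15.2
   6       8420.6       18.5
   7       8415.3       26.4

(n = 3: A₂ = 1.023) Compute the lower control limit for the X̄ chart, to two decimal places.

X̄̄ = (8411.4 + 8410.4 + 8417.0 + 8417.2 + 8424.0 + 8420.6 + 8415.3) / 7 = 58915.9000 / 7 = 8416.5571
R̄ = (12.2 + 22.1 + 22.2 + 6.1 + 15.2 + 18.5 + 26.4) / 7 = 122.7000 / 7 = 17.5286
LCL = X̄̄ − A₂·R̄ = 8416.5571 − 1.023 × 17.5286 = 8398.6254

8398.63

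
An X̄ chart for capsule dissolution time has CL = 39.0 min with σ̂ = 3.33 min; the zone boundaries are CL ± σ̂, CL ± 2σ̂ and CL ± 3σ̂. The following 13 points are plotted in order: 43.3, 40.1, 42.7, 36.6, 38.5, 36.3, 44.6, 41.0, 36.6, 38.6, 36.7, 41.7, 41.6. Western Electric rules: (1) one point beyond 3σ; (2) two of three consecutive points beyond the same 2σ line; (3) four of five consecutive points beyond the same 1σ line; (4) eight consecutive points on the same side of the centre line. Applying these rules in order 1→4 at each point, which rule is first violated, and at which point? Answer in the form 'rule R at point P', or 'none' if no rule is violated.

Zone of each point (C = within 1σ̂, B = 1σ̂–2σ̂, A = 2σ̂–3σ̂, * = beyond 3σ̂; sign = side of CL): 1:+B, 2:+C, 3:+B, 4:-C, 5:-C, 6:-C, 7:+B, 8:+C, 9:-C, 10:-C, 11:-C, 12:+C, 13:+C
No rule fires across all 13 points.

none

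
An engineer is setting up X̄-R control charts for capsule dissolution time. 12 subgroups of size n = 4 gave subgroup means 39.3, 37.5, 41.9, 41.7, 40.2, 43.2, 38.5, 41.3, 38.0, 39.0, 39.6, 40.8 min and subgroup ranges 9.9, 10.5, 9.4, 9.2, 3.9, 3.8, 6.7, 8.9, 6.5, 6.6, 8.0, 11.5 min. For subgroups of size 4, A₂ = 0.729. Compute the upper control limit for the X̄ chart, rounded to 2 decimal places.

X̄̄ = (39.3 + 37.5 + 41.9 + 41.7 + 40.2 + 43.2 + 38.5 + 41.3 + 38.0 + 39.0 + 39.6 + 40.8) / 12 = 481.0000 / 12 = 40.0833
R̄ = (9.9 + 10.5 + 9.4 + 9.2 + 3.9 + 3.8 + 6.7 + 8.9 + 6.5 + 6.6 + 8.0 + 11.5) / 12 = 94.9000 / 12 = 7.9083
UCL = X̄̄ + A₂·R̄ = 40.0833 + 0.729 × 7.9083 = 45.8485

45.85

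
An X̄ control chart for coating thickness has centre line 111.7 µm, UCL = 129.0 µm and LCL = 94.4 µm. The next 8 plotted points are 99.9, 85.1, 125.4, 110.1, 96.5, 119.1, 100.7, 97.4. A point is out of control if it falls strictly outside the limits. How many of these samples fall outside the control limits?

1

Compare each point to [94.4, 129.0]: sample 2 = 85.1 < LCL.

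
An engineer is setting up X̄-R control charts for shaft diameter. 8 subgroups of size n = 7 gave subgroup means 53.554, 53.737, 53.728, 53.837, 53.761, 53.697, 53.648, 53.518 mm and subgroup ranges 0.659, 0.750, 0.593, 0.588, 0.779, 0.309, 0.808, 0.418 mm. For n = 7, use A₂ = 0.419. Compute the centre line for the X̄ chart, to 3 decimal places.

X̄̄ = (53.554 + 53.737 + 53.728 + 53.837 + 53.761 + 53.697 + 53.648 + 53.518) / 8 = 429.4800 / 8 = 53.6850
CL = X̄̄ = 53.6850

53.685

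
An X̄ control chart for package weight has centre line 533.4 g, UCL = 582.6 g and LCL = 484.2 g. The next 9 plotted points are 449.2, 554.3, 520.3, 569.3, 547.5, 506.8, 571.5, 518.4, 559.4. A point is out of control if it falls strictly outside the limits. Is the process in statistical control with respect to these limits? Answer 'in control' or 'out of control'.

Compare each point to [484.2, 582.6]: sample 1 = 449.2 < LCL.

out of control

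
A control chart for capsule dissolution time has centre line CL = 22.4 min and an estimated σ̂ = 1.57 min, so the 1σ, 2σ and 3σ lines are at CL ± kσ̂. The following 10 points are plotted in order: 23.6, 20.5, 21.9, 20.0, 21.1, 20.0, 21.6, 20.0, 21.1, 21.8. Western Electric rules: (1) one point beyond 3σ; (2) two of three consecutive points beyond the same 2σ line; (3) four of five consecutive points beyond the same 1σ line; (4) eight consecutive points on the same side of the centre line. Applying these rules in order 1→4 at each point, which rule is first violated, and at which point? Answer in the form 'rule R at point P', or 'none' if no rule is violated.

rule 4 at point 9

Zone of each point (C = within 1σ̂, B = 1σ̂–2σ̂, A = 2σ̂–3σ̂, * = beyond 3σ̂; sign = side of CL): 1:+C, 2:-B, 3:-C, 4:-B, 5:-C, 6:-B, 7:-C, 8:-B, 9:-C, 10:-C
Rule 4 (eight consecutive points on the same side of the centre line) is satisfied at point 9.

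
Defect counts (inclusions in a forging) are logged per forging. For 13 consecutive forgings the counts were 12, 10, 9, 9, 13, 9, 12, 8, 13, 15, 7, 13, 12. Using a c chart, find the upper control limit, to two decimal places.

20.84

c̄ = (12 + 10 + 9 + 9 + 13 + 9 + 12 + 8 + 13 + 15 + 7 + 13 + 12) / 13 = 142 / 13 = 10.9231
UCL = c̄ + 3√c̄ = 10.9231 + 3 × √10.9231 = 10.9231 + 3 × 3.3050 = 20.8381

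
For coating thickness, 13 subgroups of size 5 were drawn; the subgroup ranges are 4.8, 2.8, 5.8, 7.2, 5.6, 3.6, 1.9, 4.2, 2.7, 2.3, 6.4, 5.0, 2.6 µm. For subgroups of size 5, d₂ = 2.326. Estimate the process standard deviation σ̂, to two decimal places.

1.82

R̄ = (4.8 + 2.8 + 5.8 + 7.2 + 5.6 + 3.6 + 1.9 + 4.2 + 2.7 + 2.3 + 6.4 + 5.0 + 2.6) / 13 = 4.2231
σ̂ = R̄ / d₂ = 4.2231 / 2.326 = 1.8156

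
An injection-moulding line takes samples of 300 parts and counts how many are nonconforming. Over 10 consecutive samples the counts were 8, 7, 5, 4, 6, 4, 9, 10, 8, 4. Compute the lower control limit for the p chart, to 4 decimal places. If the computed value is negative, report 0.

p̄ = Σdᵢ / (k·n) = 65 / (10 × 300) = 0.02167
LCL = p̄ − 3·√(p̄(1−p̄)/n) = 0.02167 − 3 × 0.00841 = -0.00355 → 0 (negative, so LCL = 0)

0.0000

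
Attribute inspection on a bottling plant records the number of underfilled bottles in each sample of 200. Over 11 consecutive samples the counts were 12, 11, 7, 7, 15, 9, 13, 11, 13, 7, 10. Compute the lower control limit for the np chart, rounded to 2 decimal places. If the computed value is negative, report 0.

1.01

p̄ = Σdᵢ / (k·n) = 115 / (11 × 200) = 0.05227
LCL = np̄ − 3·√(np̄(1−p̄)) = 10.4545 − 3 × 3.1477 = 1.0114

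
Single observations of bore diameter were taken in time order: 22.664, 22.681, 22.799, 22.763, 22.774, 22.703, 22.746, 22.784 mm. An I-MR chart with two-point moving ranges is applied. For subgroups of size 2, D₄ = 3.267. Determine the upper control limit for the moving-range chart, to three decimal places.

0.156

Moving ranges: 0.017, 0.118, 0.036, 0.011, 0.071, 0.043, 0.038; M̄R̄ = 0.3340 / 7 = 0.0477
UCL_MR = D₄·M̄R̄ = 3.267 × 0.0477 = 0.1559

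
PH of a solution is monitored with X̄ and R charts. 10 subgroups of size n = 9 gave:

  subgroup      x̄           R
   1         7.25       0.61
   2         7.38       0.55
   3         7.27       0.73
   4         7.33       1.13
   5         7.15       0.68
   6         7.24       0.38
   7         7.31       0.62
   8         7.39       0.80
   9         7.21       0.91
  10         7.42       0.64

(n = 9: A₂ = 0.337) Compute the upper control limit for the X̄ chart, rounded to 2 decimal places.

7.53

X̄̄ = (7.25 + 7.38 + 7.27 + 7.33 + 7.15 + 7.24 + 7.31 + 7.39 + 7.21 + 7.42) / 10 = 72.9500 / 10 = 7.2950
R̄ = (0.61 + 0.55 + 0.73 + 1.13 + 0.68 + 0.38 + 0.62 + 0.80 + 0.91 + 0.64) / 10 = 7.0500 / 10 = 0.7050
UCL = X̄̄ + A₂·R̄ = 7.2950 + 0.337 × 0.7050 = 7.5326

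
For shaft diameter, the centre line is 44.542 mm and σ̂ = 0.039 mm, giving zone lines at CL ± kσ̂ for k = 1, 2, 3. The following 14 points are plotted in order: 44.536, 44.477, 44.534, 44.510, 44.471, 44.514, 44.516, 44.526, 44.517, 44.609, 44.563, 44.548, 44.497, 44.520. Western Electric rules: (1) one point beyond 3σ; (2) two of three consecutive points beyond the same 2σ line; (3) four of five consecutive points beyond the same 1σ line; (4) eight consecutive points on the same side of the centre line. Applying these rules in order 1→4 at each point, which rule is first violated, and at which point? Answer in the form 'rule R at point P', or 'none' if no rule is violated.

Zone of each point (C = within 1σ̂, B = 1σ̂–2σ̂, A = 2σ̂–3σ̂, * = beyond 3σ̂; sign = side of CL): 1:-C, 2:-B, 3:-C, 4:-C, 5:-B, 6:-C, 7:-C, 8:-C, 9:-C, 10:+B, 11:+C, 12:+C, 13:-B, 14:-C
Rule 4 (eight consecutive points on the same side of the centre line) is satisfied at point 8.

rule 4 at point 8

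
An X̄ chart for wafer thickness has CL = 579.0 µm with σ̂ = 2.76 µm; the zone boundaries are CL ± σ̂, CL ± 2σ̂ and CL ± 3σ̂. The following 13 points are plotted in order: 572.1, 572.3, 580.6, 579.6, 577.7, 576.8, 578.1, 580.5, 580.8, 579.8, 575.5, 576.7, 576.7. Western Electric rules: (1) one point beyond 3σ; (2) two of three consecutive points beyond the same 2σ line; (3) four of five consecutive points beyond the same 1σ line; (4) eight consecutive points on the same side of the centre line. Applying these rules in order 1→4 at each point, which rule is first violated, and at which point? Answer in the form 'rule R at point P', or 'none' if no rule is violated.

rule 2 at point 2

Zone of each point (C = within 1σ̂, B = 1σ̂–2σ̂, A = 2σ̂–3σ̂, * = beyond 3σ̂; sign = side of CL): 1:-A, 2:-A, 3:+C, 4:+C, 5:-C, 6:-C, 7:-C, 8:+C, 9:+C, 10:+C, 11:-B, 12:-C, 13:-C
Rule 2 (two of three consecutive points beyond the same 2σ limit) is satisfied at point 2.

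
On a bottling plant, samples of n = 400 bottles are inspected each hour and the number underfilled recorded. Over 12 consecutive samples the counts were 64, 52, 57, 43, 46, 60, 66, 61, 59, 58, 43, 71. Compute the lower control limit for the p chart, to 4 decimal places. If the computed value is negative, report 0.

0.0894

p̄ = Σdᵢ / (k·n) = 680 / (12 × 400) = 0.14167
LCL = p̄ − 3·√(p̄(1−p̄)/n) = 0.14167 − 3 × 0.01744 = 0.08936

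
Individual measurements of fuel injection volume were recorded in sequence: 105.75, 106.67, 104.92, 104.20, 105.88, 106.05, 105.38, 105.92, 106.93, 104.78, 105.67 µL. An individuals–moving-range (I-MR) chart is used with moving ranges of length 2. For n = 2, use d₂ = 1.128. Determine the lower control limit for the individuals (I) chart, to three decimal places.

X̄ = (105.75 + 106.67 + 104.92 + 104.20 + 105.88 + 106.05 + 105.38 + 105.92 + 106.93 + 104.78 + 105.67) / 11 = 105.6500
Moving ranges: 0.92, 1.75, 0.72, 1.68, 0.17, 0.67, 0.54, 1.01, 2.15, 0.89; M̄R̄ = 10.5000 / 10 = 1.0500
LCL = X̄ − 3·M̄R̄/d₂ = 105.6500 − 3 × 1.0500 / 1.128 = 102.8574

102.857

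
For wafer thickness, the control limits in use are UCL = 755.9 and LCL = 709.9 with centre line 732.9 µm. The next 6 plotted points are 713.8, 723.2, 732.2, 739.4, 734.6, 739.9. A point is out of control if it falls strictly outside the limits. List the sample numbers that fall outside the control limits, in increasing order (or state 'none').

none

All 6 points lie within [709.9, 755.9].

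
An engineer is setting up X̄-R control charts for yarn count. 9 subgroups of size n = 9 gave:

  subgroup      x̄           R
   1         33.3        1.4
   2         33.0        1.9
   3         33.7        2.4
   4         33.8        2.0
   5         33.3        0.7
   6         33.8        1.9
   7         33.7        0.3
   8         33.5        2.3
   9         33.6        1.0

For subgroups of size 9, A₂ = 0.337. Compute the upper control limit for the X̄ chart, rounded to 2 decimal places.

34.04

X̄̄ = (33.3 + 33.0 + 33.7 + 33.8 + 33.3 + 33.8 + 33.7 + 33.5 + 33.6) / 9 = 301.7000 / 9 = 33.5222
R̄ = (1.4 + 1.9 + 2.4 + 2.0 + 0.7 + 1.9 + 0.3 + 2.3 + 1.0) / 9 = 13.9000 / 9 = 1.5444
UCL = X̄̄ + A₂·R̄ = 33.5222 + 0.337 × 1.5444 = 34.0427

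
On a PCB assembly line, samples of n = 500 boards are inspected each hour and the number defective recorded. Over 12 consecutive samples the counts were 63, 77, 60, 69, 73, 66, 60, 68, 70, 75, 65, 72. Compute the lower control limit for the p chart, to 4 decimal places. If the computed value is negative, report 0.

p̄ = Σdᵢ / (k·n) = 818 / (12 × 500) = 0.13633
LCL = p̄ − 3·√(p̄(1−p̄)/n) = 0.13633 − 3 × 0.01535 = 0.09030

0.0903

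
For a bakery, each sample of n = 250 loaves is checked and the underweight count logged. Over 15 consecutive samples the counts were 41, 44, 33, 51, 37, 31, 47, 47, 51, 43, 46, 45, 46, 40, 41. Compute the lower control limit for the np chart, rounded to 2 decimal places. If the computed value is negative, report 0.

24.99

p̄ = Σdᵢ / (k·n) = 643 / (15 × 250) = 0.17147
LCL = np̄ − 3·√(np̄(1−p̄)) = 42.8667 − 3 × 5.9596 = 24.9880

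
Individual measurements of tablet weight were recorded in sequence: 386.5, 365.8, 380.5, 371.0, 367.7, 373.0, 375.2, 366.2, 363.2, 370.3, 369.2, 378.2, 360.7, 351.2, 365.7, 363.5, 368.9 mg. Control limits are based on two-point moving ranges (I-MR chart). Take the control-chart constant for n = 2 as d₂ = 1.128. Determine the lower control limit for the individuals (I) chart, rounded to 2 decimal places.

346.95

X̄ = (386.5 + 365.8 + 380.5 + 371.0 + 367.7 + 373.0 + 375.2 + 366.2 + 363.2 + 370.3 + 369.2 + 378.2 + 360.7 + 351.2 + 365.7 + 363.5 + 368.9) / 17 = 369.2235
Moving ranges: 20.7, 14.7, 9.5, 3.3, 5.3, 2.2, 9.0, 3.0, 7.1, 1.1, 9.0, 17.5, 9.5, 14.5, 2.2, 5.4; M̄R̄ = 134.0000 / 16 = 8.3750
LCL = X̄ − 3·M̄R̄/d₂ = 369.2235 − 3 × 8.3750 / 1.128 = 346.9496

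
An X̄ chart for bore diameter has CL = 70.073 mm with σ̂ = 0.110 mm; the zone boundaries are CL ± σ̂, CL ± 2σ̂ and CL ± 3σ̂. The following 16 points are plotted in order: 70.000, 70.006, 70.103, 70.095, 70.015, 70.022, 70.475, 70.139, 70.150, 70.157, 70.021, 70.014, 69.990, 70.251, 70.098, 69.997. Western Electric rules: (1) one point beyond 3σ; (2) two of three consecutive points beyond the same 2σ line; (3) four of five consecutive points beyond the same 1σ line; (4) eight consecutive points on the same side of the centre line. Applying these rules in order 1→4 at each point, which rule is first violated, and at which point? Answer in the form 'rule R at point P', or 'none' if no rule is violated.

rule 1 at point 7

Zone of each point (C = within 1σ̂, B = 1σ̂–2σ̂, A = 2σ̂–3σ̂, * = beyond 3σ̂; sign = side of CL): 1:-C, 2:-C, 3:+C, 4:+C, 5:-C, 6:-C, 7:+*, 8:+C, 9:+C, 10:+C, 11:-C, 12:-C, 13:-C, 14:+B, 15:+C, 16:-C
Rule 1 (one point beyond the 3σ limits) is satisfied at point 7.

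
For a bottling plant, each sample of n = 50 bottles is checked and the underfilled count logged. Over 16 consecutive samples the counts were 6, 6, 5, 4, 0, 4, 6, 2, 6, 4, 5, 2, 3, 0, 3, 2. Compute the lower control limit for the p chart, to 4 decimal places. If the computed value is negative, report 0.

p̄ = Σdᵢ / (k·n) = 58 / (16 × 50) = 0.07250
LCL = p̄ − 3·√(p̄(1−p̄)/n) = 0.07250 − 3 × 0.03667 = -0.03752 → 0 (negative, so LCL = 0)

0.0000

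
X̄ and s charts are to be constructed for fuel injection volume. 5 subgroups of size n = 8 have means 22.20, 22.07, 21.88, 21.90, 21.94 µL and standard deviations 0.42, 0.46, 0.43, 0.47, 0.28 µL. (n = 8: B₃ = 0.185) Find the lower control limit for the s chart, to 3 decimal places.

0.076

s̄ = (0.42 + 0.46 + 0.43 + 0.47 + 0.28) / 5 = 0.4120
LCL_s = B₃·s̄ = 0.185 × 0.4120 = 0.0762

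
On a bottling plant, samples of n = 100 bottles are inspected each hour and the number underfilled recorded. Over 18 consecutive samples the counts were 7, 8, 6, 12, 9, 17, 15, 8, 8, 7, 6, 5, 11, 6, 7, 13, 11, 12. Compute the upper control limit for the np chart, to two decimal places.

p̄ = Σdᵢ / (k·n) = 168 / (18 × 100) = 0.09333
UCL = np̄ + 3·√(np̄(1−p̄)) = 9.3333 + 3 × √(9.3333×0.90667) = 9.3333 + 3 × 2.9090 = 18.0603

18.06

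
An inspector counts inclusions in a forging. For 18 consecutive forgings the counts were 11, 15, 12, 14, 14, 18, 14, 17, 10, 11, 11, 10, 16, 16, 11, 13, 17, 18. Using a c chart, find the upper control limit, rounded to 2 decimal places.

24.91

c̄ = (11 + 15 + 12 + 14 + 14 + 18 + 14 + 17 + 10 + 11 + 11 + 10 + 16 + 16 + 11 + 13 + 17 + 18) / 18 = 248 / 18 = 13.7778
UCL = c̄ + 3√c̄ = 13.7778 + 3 × √13.7778 = 13.7778 + 3 × 3.7118 = 24.9133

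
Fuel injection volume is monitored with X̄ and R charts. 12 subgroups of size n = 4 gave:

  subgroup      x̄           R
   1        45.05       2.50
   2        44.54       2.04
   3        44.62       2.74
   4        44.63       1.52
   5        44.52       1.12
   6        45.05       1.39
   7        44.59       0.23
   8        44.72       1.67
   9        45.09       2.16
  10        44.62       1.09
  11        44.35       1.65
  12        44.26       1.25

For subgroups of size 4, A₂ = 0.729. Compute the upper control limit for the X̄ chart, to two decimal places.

X̄̄ = (45.05 + 44.54 + 44.62 + 44.63 + 44.52 + 45.05 + 44.59 + 44.72 + 45.09 + 44.62 + 44.35 + 44.26) / 12 = 536.0400 / 12 = 44.6700
R̄ = (2.50 + 2.04 + 2.74 + 1.52 + 1.12 + 1.39 + 0.23 + 1.67 + 2.16 + 1.09 + 1.65 + 1.25) / 12 = 19.3600 / 12 = 1.6133
UCL = X̄̄ + A₂·R̄ = 44.6700 + 0.729 × 1.6133 = 45.8461

45.85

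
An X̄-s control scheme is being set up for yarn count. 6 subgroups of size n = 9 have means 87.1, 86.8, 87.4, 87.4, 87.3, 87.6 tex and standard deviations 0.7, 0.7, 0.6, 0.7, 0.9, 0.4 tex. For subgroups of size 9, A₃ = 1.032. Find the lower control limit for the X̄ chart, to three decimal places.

86.579

X̄̄ = (87.1 + 86.8 + 87.4 + 87.4 + 87.3 + 87.6) / 6 = 87.2667
s̄ = (0.7 + 0.7 + 0.6 + 0.7 + 0.9 + 0.4) / 6 = 0.6667
LCL = X̄̄ − A₃·s̄ = 87.2667 − 1.032 × 0.6667 = 86.5787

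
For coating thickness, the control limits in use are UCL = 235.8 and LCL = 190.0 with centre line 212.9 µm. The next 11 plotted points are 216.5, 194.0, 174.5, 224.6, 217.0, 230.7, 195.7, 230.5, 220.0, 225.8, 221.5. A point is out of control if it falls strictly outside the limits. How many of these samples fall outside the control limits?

Compare each point to [190.0, 235.8]: sample 3 = 174.5 < LCL.

1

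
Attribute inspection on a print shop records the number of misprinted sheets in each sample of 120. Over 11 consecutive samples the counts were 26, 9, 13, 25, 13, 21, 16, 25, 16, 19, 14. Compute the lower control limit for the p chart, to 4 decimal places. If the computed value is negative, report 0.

p̄ = Σdᵢ / (k·n) = 197 / (11 × 120) = 0.14924
LCL = p̄ − 3·√(p̄(1−p̄)/n) = 0.14924 − 3 × 0.03253 = 0.05166

0.0517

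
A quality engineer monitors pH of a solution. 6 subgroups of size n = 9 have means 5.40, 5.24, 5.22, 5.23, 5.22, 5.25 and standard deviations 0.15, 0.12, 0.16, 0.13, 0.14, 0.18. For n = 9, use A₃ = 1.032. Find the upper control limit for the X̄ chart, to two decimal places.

X̄̄ = (5.40 + 5.24 + 5.22 + 5.23 + 5.22 + 5.25) / 6 = 5.2600
s̄ = (0.15 + 0.12 + 0.16 + 0.13 + 0.14 + 0.18) / 6 = 0.1467
UCL = X̄̄ + A₃·s̄ = 5.2600 + 1.032 × 0.1467 = 5.4114

5.41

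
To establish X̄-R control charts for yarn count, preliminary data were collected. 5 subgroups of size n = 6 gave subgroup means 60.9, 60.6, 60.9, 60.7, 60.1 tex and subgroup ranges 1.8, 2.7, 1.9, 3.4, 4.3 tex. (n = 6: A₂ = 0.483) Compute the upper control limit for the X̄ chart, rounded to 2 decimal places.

X̄̄ = (60.9 + 60.6 + 60.9 + 60.7 + 60.1) / 5 = 303.2000 / 5 = 60.6400
R̄ = (1.8 + 2.7 + 1.9 + 3.4 + 4.3) / 5 = 14.1000 / 5 = 2.8200
UCL = X̄̄ + A₂·R̄ = 60.6400 + 0.483 × 2.8200 = 62.0021

62.00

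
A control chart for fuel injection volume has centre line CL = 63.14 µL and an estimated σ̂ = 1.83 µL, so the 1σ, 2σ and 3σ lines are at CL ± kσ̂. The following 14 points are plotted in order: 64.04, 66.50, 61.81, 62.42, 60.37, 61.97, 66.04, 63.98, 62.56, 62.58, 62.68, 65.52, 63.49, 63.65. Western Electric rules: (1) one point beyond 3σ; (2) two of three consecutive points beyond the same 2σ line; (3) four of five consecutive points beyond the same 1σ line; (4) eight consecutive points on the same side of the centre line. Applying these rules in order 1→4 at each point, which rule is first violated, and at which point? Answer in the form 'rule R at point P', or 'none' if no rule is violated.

none

Zone of each point (C = within 1σ̂, B = 1σ̂–2σ̂, A = 2σ̂–3σ̂, * = beyond 3σ̂; sign = side of CL): 1:+C, 2:+B, 3:-C, 4:-C, 5:-B, 6:-C, 7:+B, 8:+C, 9:-C, 10:-C, 11:-C, 12:+B, 13:+C, 14:+C
No rule fires across all 14 points.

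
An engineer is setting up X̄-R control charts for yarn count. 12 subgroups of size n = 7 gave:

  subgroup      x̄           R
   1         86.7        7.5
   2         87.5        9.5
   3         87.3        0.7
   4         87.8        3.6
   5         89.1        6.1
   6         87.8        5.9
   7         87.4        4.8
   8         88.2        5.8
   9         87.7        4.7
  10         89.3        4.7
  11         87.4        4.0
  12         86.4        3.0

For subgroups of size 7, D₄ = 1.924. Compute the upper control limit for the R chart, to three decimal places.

9.668

R̄ = (7.5 + 9.5 + 0.7 + 3.6 + 6.1 + 5.9 + 4.8 + 5.8 + 4.7 + 4.7 + 4.0 + 3.0) / 12 = 60.3000 / 12 = 5.0250
UCL_R = D₄·R̄ = 1.924 × 5.0250 = 9.6681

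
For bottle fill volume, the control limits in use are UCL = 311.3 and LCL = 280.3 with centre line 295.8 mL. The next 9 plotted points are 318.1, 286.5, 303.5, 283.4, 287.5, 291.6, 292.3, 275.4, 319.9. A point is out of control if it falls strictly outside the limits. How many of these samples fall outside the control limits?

3

Compare each point to [280.3, 311.3]: sample 1 = 318.1 > UCL; sample 8 = 275.4 < LCL; sample 9 = 319.9 > UCL.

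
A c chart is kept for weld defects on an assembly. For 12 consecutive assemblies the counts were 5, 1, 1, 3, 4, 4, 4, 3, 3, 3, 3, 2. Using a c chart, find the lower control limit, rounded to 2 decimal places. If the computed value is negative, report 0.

c̄ = (5 + 1 + 1 + 3 + 4 + 4 + 4 + 3 + 3 + 3 + 3 + 2) / 12 = 36 / 12 = 3.0000
LCL = c̄ − 3√c̄ = 3.0000 − 3 × 1.7321 = -2.1962 → 0 (cannot be negative)

0.00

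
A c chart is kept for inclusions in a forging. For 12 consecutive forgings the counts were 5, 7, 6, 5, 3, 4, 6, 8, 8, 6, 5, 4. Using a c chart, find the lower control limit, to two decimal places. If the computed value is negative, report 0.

c̄ = (5 + 7 + 6 + 5 + 3 + 4 + 6 + 8 + 8 + 6 + 5 + 4) / 12 = 67 / 12 = 5.5833
LCL = c̄ − 3√c̄ = 5.5833 − 3 × 2.3629 = -1.5054 → 0 (cannot be negative)

0.00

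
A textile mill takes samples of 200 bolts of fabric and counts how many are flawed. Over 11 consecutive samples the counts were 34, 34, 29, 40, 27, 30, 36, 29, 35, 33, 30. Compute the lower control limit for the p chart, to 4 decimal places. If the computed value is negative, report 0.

p̄ = Σdᵢ / (k·n) = 357 / (11 × 200) = 0.16227
LCL = p̄ − 3·√(p̄(1−p̄)/n) = 0.16227 − 3 × 0.02607 = 0.08406

0.0841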